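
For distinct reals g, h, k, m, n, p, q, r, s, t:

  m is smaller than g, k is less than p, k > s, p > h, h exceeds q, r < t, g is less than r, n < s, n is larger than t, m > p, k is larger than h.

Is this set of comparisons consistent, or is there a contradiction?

inconsistent

We have k < p stated directly, yet also p < m < g < r < t < n < s < k by chaining the others — so p < k. Contradiction.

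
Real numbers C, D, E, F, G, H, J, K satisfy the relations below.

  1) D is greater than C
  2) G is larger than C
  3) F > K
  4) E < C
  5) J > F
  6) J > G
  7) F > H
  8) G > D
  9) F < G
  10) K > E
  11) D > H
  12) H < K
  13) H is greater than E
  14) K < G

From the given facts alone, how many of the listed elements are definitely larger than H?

The elements the relations force above H are D, K, F, G, J — no chain reaches any other.
That is 5.

5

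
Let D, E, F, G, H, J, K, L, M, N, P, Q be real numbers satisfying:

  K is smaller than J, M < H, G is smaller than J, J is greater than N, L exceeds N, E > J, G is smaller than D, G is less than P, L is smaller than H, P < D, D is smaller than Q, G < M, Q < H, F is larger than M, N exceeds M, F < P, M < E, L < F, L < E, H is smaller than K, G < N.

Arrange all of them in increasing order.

The consecutive links are each given: G < M; M < N; N < L; L < F; F < P; P < D; D < Q; Q < H; H < K; K < J; J < E.

G < M < N < L < F < P < D < Q < H < K < J < E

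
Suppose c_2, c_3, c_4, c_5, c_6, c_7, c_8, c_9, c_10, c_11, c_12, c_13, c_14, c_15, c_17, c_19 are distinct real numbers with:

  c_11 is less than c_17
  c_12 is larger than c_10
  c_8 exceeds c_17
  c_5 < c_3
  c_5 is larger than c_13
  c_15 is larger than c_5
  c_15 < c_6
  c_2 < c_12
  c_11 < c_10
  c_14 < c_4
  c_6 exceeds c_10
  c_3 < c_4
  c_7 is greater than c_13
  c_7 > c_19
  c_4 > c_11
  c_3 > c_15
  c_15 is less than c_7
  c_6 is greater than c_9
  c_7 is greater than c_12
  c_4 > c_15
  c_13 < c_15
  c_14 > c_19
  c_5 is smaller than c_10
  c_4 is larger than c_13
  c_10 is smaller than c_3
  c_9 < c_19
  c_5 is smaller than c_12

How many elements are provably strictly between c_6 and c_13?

The relations place c_13 below c_6. An element lies strictly between them when it is forced above c_13 and also forced below c_6.
Above c_13: {c_5, c_15, c_10, c_3, c_12, c_4, c_7}. Below c_6: {c_11, c_5, c_15, c_10, c_9}.
Intersection: {c_5, c_15, c_10} — 3.

3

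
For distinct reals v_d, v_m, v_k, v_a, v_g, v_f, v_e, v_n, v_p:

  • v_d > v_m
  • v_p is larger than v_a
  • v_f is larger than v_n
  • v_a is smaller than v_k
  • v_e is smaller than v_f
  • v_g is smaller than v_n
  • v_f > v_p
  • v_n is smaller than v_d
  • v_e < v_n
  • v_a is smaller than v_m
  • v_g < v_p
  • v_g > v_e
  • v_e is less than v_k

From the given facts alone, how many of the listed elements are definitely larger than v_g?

The elements the relations force above v_g are v_p, v_n, v_d, v_f — no chain reaches any other.
That is 4.

4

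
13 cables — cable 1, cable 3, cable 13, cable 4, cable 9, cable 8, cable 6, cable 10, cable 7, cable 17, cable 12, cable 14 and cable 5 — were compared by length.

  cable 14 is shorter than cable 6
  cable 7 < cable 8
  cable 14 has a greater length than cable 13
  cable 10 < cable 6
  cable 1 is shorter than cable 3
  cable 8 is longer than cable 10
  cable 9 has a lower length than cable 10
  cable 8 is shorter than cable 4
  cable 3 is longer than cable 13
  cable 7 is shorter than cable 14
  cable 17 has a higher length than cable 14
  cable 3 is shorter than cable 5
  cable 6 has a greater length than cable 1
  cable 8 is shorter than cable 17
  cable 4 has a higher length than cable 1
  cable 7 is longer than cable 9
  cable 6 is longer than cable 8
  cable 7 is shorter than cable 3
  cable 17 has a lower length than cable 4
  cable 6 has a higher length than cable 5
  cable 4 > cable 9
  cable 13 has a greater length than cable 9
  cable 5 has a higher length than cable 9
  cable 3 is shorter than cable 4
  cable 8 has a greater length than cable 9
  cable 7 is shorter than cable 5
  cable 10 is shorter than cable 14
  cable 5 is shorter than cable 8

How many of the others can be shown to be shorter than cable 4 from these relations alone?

The elements the relations force below cable 4 are cable 9, cable 7, cable 10, cable 13, cable 1, cable 3, cable 14, cable 5, cable 8, cable 17 — no chain reaches any other.
That is 10.

10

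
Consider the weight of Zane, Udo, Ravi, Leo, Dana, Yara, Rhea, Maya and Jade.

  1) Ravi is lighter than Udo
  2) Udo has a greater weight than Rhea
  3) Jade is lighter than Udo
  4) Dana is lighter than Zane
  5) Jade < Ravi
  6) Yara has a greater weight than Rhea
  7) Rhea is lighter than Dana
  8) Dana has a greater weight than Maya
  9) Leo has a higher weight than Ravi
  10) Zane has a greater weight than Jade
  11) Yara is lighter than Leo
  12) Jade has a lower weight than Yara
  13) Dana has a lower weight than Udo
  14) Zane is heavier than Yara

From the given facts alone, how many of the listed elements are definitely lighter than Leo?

From Leo the given relations immediately reach Yara, Ravi.
From those, Jade, Rhea — 4 in total.
Nothing else is reachable below Leo; 4 in all.

4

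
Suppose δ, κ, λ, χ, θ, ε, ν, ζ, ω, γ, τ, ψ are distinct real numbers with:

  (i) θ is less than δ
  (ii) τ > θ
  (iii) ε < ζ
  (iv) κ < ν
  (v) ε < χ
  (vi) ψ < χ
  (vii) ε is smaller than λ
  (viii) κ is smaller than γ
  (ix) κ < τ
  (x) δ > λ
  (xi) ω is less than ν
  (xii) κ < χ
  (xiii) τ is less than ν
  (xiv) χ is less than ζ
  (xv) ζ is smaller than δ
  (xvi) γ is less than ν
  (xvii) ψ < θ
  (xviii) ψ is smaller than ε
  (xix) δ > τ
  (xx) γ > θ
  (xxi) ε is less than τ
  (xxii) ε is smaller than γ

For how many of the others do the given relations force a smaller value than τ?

The elements the relations force below τ are ψ, κ, ε, θ — no chain reaches any other.
That is 4.

4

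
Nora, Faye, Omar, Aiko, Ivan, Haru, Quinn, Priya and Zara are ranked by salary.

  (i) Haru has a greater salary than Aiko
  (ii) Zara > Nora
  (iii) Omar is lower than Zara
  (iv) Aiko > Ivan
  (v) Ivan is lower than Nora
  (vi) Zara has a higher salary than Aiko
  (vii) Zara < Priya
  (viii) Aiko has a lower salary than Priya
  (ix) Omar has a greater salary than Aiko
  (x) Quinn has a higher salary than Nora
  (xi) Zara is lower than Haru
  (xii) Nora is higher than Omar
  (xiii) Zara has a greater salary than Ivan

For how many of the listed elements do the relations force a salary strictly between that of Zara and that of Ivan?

Chaining upward from Ivan reaches: Aiko, Omar, Nora, Priya, Haru, Quinn.
Chaining downward from Zara reaches: Aiko, Omar, Nora.
Strictly between Ivan and Zara are those in both lists: Aiko, Omar, Nora — 3 elements.

3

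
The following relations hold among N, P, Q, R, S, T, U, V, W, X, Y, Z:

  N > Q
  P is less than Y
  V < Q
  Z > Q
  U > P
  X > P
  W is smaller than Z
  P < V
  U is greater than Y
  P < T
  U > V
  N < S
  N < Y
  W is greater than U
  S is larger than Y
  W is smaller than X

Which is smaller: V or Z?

V < Q < N < Y < U < W < Z, by transitivity through Q, N, Y, U, W.
So V < Z; V is the smaller of the two.

V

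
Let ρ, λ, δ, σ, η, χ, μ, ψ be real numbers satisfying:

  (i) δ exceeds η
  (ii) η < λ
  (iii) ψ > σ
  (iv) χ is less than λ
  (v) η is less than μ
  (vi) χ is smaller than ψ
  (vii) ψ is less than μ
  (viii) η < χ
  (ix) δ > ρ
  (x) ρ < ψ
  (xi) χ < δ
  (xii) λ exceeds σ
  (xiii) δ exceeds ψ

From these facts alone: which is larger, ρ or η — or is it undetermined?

Following every chain through ρ: above ρ we get ψ, δ, μ.
η is not reached, and no chain runs the other way from η to ρ.
So the given relations leave the order of ρ and η undetermined.

undetermined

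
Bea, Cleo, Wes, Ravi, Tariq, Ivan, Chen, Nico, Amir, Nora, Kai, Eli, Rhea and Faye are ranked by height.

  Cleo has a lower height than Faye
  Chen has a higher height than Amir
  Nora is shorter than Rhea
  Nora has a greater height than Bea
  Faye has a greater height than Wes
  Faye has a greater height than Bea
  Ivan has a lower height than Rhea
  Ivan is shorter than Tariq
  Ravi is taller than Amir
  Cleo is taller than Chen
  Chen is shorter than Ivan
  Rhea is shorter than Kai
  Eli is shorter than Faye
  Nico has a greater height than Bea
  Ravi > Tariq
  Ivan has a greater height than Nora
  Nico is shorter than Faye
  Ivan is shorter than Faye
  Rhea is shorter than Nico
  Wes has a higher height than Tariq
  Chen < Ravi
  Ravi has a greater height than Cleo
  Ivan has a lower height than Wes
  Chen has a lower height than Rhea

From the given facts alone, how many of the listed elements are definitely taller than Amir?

Directly above Amir: Chen, Ravi.
One step further: Cleo, Ivan, Rhea (5 so far).
One step further: Nico, Tariq, Wes, Faye, Kai (10 so far).
Nothing else is reachable above Amir; 10 in all.

10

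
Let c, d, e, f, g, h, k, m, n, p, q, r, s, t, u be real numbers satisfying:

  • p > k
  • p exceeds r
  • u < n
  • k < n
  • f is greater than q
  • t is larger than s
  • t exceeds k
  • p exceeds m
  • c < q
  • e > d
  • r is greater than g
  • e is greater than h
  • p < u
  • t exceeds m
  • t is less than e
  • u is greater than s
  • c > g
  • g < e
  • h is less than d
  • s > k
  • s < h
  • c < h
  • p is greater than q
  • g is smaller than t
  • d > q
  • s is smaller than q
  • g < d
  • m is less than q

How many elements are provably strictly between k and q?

The relations place k below q. An element lies strictly between them when it is forced above k and also forced below q.
Above k: {s, h, t, d, p, f, u, n, e}. Below q: {m, g, c, s}.
Intersection: {s} — 1.

1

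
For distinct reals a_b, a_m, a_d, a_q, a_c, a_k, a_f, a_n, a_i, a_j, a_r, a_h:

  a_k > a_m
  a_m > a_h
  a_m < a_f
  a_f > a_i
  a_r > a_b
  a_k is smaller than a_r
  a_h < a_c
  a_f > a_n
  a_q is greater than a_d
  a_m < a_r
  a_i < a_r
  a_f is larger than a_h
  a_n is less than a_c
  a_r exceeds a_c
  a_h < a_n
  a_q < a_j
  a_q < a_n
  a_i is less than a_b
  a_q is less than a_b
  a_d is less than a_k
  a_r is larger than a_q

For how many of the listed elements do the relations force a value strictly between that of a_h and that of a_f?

Chaining upward from a_h reaches: a_n, a_m, a_k, a_c, a_r.
Chaining downward from a_f reaches: a_d, a_q, a_n, a_i, a_m.
Strictly between a_h and a_f are those in both lists: a_n, a_m — 2 elements.

2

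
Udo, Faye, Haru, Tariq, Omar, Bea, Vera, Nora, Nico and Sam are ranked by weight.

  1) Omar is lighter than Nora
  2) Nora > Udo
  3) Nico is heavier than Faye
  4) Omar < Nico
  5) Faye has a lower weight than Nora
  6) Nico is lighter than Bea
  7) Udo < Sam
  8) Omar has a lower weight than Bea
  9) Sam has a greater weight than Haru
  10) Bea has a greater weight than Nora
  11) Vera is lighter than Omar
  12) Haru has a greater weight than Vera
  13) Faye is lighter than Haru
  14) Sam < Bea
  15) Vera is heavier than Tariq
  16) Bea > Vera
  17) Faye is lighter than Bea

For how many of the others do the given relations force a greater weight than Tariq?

The elements the relations force above Tariq are Vera, Omar, Nico, Nora, Haru, Sam, Bea — no chain reaches any other.
That is 7.

7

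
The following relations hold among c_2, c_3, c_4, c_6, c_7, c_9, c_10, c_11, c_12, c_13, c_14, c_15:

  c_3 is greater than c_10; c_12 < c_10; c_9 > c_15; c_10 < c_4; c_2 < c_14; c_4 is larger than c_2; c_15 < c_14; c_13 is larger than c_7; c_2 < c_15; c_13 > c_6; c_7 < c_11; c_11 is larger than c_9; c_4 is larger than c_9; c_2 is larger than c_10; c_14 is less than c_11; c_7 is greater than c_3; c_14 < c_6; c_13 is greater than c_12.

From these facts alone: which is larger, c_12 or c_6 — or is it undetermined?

c_6

c_12 < c_10 < c_2 < c_14 < c_6, by transitivity through c_10, c_2, c_14.
So c_6 is larger.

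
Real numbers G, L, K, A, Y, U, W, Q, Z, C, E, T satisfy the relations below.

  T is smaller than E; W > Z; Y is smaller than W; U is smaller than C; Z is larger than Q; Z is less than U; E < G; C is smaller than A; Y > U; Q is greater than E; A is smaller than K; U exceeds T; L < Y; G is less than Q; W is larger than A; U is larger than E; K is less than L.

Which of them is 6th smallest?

U

The consecutive relations fix a unique order: T < E < G < Q < Z < U < C < A < K < L < Y < W.
The 6th smallest is U.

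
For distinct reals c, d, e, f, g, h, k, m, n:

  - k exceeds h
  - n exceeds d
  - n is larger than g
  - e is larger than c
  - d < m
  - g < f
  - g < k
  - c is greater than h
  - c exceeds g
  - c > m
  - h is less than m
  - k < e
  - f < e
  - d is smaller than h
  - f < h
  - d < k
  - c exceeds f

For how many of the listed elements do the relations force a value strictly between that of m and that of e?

1

The relations place m below e. An element lies strictly between them when it is forced above m and also forced below e.
Above m: {c}. Below e: {g, f, d, h, c, k}.
Intersection: {c} — 1.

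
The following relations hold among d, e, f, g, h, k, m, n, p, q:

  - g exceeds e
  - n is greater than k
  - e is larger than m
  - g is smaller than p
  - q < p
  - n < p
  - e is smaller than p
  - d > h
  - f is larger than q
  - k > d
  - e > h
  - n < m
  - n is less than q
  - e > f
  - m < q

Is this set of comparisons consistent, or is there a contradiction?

consistent

Every relation is compatible with h < d < k < n < m < q < f < e < g < p; the set is consistent.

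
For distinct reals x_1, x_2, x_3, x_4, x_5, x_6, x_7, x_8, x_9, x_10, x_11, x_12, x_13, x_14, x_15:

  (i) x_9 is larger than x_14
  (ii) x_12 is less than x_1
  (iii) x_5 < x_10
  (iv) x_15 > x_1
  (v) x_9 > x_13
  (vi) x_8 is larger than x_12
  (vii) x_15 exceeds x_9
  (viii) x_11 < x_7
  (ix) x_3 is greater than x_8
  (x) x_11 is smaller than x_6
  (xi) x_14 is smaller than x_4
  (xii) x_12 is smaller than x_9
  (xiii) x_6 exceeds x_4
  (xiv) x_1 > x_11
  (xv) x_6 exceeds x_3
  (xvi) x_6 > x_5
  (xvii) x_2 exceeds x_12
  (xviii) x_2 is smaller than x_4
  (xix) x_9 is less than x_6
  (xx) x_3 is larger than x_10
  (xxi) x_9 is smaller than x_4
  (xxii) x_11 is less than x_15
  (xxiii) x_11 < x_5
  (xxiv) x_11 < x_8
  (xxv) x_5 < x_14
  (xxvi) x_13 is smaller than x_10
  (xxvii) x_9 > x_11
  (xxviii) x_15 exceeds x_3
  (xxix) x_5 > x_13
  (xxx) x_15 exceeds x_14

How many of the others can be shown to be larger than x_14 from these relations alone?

4

From x_14 the given relations immediately reach x_9, x_4, x_15.
From those, x_6 — 4 in total.
Nothing else is reachable above x_14; 4 in all.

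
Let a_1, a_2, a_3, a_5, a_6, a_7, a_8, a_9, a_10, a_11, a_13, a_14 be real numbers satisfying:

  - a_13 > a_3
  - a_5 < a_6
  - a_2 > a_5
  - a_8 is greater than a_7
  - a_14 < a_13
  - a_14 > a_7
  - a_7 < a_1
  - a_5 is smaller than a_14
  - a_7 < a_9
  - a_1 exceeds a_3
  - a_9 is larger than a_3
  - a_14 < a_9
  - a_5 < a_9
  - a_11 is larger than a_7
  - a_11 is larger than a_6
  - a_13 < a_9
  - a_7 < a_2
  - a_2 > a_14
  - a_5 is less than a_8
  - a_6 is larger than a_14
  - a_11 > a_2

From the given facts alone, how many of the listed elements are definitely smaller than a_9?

5

Directly below a_9: a_5, a_3, a_7, a_14, a_13.
Nothing else is reachable below a_9; 5 in all.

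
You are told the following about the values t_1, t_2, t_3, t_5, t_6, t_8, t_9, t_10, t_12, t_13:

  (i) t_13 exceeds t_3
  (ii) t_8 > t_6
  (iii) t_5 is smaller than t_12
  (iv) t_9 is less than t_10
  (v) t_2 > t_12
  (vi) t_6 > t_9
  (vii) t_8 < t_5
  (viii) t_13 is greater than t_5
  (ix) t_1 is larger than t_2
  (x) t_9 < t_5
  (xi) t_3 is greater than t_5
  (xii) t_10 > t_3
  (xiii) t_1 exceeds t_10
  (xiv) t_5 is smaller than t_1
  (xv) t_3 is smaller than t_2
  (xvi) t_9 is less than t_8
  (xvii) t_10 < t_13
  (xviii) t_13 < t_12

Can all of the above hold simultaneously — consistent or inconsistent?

consistent

The single ordering t_9 < t_6 < t_8 < t_5 < t_3 < t_10 < t_13 < t_12 < t_2 < t_1 satisfies every listed relation, so no contradiction arises.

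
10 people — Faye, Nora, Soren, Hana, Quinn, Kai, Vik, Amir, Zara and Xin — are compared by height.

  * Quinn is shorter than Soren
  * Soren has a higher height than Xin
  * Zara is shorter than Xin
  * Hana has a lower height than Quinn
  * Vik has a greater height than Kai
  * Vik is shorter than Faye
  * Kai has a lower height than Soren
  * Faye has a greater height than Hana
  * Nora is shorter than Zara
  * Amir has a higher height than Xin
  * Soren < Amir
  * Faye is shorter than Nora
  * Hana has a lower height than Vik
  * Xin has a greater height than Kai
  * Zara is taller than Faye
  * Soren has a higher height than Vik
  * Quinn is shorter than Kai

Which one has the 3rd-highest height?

Xin

Chaining the given pairs: Hana < Quinn < Kai < Vik < Faye < Nora < Zara < Xin < Soren < Amir.
Counting 3 from the largest end gives Xin.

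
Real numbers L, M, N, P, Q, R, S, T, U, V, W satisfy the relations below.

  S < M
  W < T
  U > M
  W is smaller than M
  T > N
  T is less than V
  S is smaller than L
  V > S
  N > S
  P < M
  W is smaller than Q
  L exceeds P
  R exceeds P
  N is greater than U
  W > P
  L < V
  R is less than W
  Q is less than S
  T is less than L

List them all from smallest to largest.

Each adjacent pair is fixed by a given relation: P < R; R < W; W < Q; Q < S; S < M; M < U; U < N; N < T; T < L; L < V. Chaining them end to end gives the full order.

P < R < W < Q < S < M < U < N < T < L < V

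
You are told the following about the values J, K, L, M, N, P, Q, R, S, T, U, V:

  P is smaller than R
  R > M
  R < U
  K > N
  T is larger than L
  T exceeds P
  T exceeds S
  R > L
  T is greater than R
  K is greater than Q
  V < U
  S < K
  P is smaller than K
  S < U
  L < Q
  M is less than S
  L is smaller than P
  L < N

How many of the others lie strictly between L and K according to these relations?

Chaining upward from L reaches: P, N, R, T, Q, U.
Chaining downward from K reaches: M, P, S, N, Q.
Strictly between L and K are those in both lists: P, N, Q — 3 elements.

3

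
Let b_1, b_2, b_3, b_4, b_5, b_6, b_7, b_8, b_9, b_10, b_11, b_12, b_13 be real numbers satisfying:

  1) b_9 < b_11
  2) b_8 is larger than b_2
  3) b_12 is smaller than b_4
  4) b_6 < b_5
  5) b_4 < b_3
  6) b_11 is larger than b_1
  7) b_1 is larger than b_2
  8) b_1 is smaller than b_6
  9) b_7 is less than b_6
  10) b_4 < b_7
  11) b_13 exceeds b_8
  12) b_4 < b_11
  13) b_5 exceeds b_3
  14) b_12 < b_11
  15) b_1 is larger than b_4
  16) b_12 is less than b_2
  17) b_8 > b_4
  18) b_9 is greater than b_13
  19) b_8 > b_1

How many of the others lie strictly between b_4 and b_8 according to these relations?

Chaining upward from b_4 reaches: b_7, b_1, b_3, b_13, b_9, b_6, b_5, b_11.
Chaining downward from b_8 reaches: b_12, b_2, b_1.
Strictly between b_4 and b_8 are those in both lists: b_1 — 1 element.

1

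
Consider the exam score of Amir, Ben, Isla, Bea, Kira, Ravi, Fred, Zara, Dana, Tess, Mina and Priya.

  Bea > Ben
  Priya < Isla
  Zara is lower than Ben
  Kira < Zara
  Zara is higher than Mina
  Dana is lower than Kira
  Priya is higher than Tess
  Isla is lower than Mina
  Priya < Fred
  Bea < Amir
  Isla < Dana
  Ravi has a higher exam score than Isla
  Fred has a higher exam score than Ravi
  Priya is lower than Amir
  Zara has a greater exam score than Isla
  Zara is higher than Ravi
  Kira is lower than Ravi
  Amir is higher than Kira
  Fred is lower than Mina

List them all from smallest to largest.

Tess < Priya < Isla < Dana < Kira < Ravi < Fred < Mina < Zara < Ben < Bea < Amir

Each adjacent pair is fixed by a given relation: Tess < Priya; Priya < Isla; Isla < Dana; Dana < Kira; Kira < Ravi; Ravi < Fred; Fred < Mina; Mina < Zara; Zara < Ben; Ben < Bea; Bea < Amir. Chaining them end to end gives the full order.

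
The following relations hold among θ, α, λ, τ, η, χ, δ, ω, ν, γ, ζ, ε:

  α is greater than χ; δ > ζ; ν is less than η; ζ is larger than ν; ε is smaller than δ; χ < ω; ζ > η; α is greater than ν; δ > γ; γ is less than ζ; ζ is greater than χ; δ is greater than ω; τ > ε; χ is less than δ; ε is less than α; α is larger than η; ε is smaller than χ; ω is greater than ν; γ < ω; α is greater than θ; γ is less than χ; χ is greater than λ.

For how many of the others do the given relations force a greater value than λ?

From λ the given relations immediately reach χ.
From those, α, ζ, ω, δ — 5 in total.
No other element is forced above λ by the given relations, so the count is 5.

5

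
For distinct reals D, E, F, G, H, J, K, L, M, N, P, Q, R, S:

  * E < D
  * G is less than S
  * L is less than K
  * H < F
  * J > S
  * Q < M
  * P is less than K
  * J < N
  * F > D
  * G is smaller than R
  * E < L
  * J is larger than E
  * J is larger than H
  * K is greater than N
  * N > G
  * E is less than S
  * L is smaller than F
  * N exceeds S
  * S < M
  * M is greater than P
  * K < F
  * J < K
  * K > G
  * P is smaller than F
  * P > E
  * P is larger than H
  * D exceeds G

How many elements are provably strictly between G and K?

Chaining upward from G reaches: S, J, R, M, D, N, F.
Chaining downward from K reaches: E, L, H, P, S, J, N.
Strictly between G and K are those in both lists: S, J, N — 3 elements.

3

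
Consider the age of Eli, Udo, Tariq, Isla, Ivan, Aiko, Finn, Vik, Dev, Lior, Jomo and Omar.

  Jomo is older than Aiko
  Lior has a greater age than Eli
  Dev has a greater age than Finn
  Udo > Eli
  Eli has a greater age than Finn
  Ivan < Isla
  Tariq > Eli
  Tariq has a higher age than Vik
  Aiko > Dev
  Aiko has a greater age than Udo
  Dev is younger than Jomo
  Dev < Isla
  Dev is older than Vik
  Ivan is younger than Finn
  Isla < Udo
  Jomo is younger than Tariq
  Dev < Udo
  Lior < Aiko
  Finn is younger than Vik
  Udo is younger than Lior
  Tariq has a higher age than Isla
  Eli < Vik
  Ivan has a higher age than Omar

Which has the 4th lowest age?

Eli

Piecing the relations together gives one ordering: Omar < Ivan < Finn < Eli < Vik < Dev < Isla < Udo < Lior < Aiko < Jomo < Tariq.
Counting 4 from the smallest end gives Eli.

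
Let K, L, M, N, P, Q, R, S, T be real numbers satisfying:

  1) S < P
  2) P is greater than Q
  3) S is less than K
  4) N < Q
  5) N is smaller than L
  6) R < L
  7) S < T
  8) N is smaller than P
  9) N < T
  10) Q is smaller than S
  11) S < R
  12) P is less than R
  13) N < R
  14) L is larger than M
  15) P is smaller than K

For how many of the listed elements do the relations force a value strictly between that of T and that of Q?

1

The relations place Q below T. An element lies strictly between them when it is forced above Q and also forced below T.
Above Q: {S, P, R, L, K}. Below T: {N, S}.
Intersection: {S} — 1.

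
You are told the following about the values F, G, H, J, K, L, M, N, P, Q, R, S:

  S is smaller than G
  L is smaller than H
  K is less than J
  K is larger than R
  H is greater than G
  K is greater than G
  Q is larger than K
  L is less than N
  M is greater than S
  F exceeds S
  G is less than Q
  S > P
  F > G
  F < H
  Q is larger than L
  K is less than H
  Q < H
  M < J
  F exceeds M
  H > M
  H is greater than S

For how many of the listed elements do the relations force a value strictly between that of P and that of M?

1

The relations place P below M. An element lies strictly between them when it is forced above P and also forced below M.
Above P: {S, G, F, K, Q, H, J}. Below M: {S}.
Intersection: {S} — 1.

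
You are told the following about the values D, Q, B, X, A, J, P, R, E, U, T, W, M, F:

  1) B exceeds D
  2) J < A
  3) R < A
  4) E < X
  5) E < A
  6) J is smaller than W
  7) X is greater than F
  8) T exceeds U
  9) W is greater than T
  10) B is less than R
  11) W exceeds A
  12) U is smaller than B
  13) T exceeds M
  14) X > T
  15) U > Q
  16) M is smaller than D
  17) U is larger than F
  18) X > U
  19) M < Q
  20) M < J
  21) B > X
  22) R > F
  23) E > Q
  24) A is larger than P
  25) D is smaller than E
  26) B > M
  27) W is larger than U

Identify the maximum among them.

Chaining downward from W: directly below it, U, T, J, A; then M, F, Q, E, P, R; then D, B; then X.
That covers every other element, and nothing is given above W, so W is the maximum.

W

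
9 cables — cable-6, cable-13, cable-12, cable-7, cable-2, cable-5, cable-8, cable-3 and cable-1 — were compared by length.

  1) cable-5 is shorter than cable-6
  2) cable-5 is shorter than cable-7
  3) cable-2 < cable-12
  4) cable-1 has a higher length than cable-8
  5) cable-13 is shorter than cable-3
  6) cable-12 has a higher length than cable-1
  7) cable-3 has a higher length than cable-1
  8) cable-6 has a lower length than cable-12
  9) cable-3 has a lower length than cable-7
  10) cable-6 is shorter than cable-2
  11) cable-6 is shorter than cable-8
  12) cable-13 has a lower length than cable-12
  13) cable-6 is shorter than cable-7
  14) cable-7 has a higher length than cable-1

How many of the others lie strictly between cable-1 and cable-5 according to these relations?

2

Chaining upward from cable-5 reaches: cable-6, cable-8, cable-2, cable-12, cable-3, cable-7.
Chaining downward from cable-1 reaches: cable-6, cable-8.
Strictly between cable-5 and cable-1 are those in both lists: cable-6, cable-8 — 2 elements.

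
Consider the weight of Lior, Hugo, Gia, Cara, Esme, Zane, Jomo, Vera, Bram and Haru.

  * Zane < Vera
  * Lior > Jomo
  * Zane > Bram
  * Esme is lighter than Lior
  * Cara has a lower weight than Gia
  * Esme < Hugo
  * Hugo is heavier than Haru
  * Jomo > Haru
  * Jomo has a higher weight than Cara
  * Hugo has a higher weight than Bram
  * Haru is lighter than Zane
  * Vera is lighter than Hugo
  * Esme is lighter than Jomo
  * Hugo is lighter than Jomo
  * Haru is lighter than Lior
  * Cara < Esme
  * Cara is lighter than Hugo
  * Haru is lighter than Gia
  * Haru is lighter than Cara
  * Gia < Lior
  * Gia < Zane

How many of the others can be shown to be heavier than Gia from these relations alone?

From Gia the given relations immediately reach Zane, Lior.
From those, Vera — 3 in total.
From those, Hugo — 4 in total.
From those, Jomo — 5 in total.
Nothing else is reachable above Gia; 5 in all.

5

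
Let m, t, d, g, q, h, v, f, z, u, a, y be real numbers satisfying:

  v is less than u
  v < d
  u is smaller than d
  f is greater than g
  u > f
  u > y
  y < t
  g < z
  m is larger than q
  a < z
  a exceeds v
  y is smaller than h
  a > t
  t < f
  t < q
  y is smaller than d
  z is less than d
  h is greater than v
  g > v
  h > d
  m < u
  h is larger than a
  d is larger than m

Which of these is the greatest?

v is not greatest since v < g; y is not greatest since y < t; g is not greatest since g < z; t is not greatest since t < a; a is not greatest since a < h; q is not greatest since q < m; f is not greatest since f < u; z is not greatest since z < d; m is not greatest since m < u; u is not greatest since u < d; d is not greatest since d < h.
Only h has nothing above it, so h is the greatest.

h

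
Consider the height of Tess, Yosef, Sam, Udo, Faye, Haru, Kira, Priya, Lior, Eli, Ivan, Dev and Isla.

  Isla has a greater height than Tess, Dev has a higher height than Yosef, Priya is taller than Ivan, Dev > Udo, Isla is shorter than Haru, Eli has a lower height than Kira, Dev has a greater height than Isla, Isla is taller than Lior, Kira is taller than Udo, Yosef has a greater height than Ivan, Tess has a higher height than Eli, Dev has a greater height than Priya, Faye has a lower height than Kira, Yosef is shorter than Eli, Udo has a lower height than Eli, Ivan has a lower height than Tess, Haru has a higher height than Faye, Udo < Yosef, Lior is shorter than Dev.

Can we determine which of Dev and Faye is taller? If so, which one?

Following every chain through Faye: above Faye we get Kira, Haru.
Dev is not reached, and no chain runs the other way from Dev to Faye.
So the given relations leave the order of Faye and Dev undetermined.

undetermined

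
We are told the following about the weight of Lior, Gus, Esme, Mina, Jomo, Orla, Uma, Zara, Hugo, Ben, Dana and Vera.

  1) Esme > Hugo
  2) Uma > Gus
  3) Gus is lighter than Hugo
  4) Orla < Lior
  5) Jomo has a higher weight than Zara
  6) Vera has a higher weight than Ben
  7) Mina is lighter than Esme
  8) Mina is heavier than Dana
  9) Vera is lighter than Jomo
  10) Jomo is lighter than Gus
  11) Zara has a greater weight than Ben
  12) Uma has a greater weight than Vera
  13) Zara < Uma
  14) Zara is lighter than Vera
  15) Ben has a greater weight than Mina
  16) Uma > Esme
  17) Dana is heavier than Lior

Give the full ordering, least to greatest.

The consecutive links are each given: Orla < Lior; Lior < Dana; Dana < Mina; Mina < Ben; Ben < Zara; Zara < Vera; Vera < Jomo; Jomo < Gus; Gus < Hugo; Hugo < Esme; Esme < Uma.

Orla < Lior < Dana < Mina < Ben < Zara < Vera < Jomo < Gus < Hugo < Esme < Uma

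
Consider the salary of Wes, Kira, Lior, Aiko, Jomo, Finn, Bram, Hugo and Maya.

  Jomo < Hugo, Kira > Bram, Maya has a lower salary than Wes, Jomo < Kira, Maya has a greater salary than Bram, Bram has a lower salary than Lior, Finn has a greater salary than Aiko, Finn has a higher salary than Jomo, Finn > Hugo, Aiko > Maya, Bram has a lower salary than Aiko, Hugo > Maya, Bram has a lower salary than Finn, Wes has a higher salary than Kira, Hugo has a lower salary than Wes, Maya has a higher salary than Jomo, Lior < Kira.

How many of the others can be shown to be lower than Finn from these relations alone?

From Finn the given relations immediately reach Jomo, Bram, Hugo, Aiko.
From those, Maya — 5 in total.
Nothing else is reachable below Finn; 5 in all.

5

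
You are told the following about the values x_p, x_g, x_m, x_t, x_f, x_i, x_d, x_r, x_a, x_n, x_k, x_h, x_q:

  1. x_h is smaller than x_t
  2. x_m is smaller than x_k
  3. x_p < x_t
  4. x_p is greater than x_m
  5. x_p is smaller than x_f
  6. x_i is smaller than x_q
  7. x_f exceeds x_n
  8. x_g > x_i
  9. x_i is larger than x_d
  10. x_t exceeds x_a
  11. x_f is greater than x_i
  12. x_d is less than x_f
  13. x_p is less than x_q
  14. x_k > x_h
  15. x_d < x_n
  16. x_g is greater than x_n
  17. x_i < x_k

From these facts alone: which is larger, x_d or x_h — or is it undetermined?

undetermined

Following every chain through x_d: above x_d we get x_i, x_n, x_g, x_q, x_f, x_k.
x_h is not reached, and no chain runs the other way from x_h to x_d.
So the given relations leave the order of x_d and x_h undetermined.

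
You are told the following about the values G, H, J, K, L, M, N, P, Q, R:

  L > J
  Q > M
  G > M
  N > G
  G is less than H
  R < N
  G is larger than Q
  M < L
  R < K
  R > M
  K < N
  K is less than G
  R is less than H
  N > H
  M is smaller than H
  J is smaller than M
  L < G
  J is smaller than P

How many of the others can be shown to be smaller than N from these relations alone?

Directly below N: R, K, G, H.
One step further: M, L, Q (7 so far).
One step further: J (8 so far).
No other element is forced below N by the given relations, so the count is 8.

8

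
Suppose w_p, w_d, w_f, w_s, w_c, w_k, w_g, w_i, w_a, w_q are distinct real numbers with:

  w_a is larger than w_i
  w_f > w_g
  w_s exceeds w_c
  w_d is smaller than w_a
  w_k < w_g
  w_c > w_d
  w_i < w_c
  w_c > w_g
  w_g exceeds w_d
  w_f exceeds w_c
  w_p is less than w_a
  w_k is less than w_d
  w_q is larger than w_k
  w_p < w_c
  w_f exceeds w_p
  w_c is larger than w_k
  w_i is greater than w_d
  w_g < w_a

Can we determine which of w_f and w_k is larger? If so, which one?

w_f

w_k < w_d and w_d < w_g give w_k < w_g.
With w_g < w_c: w_k < w_d < w_g < w_c.
With w_c < w_f: w_k < w_d < w_g < w_c < w_f.
So w_f is larger.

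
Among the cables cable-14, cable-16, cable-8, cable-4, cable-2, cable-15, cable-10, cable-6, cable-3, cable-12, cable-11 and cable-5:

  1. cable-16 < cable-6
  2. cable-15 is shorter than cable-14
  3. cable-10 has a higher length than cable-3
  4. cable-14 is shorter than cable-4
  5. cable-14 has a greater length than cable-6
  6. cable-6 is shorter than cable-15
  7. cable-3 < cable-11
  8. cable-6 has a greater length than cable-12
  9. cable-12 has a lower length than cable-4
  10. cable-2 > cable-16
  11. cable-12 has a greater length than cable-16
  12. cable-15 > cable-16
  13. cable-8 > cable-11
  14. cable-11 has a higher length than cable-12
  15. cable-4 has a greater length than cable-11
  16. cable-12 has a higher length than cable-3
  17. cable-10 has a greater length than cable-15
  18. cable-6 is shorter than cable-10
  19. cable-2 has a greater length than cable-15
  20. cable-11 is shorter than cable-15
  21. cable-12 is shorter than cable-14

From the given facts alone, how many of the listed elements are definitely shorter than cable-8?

The elements the relations force below cable-8 are cable-16, cable-3, cable-12, cable-11 — no chain reaches any other.
That is 4.

4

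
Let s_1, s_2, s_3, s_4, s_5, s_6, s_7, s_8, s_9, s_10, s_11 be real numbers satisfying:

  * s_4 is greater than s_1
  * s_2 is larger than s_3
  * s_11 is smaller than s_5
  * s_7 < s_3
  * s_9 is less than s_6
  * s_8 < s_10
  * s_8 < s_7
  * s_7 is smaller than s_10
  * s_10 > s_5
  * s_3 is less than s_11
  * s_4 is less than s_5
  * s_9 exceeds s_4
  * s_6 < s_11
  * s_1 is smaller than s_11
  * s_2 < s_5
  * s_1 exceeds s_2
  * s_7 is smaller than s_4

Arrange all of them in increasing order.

The consecutive links are each given: s_8 < s_7; s_7 < s_3; s_3 < s_2; s_2 < s_1; s_1 < s_4; s_4 < s_9; s_9 < s_6; s_6 < s_11; s_11 < s_5; s_5 < s_10.

s_8 < s_7 < s_3 < s_2 < s_1 < s_4 < s_9 < s_6 < s_11 < s_5 < s_10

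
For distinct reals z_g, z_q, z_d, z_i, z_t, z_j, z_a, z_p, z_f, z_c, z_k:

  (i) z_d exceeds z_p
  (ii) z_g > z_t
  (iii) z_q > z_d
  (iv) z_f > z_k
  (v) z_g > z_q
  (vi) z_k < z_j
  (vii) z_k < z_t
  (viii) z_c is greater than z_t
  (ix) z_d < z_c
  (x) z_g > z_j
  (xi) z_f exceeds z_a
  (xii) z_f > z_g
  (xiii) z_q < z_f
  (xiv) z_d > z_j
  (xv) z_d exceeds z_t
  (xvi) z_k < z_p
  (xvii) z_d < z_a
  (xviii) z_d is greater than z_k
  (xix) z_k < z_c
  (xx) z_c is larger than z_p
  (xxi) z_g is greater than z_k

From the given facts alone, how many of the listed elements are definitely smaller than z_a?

Directly below z_a: z_d.
One step further: z_k, z_p, z_j, z_t (5 so far).
No other element is forced below z_a by the given relations, so the count is 5.

5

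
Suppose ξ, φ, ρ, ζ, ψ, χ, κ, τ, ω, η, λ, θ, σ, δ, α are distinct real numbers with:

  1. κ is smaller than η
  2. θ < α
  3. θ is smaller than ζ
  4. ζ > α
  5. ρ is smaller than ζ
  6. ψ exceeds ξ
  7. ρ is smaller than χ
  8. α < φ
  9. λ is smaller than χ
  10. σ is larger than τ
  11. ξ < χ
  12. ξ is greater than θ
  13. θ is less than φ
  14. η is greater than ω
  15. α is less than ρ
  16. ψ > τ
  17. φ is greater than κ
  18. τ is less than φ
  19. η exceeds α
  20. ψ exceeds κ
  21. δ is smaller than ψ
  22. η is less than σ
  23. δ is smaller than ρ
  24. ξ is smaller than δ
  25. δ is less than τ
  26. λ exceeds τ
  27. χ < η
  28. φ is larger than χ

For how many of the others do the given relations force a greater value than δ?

Directly above δ: τ, ρ, ψ.
One step further: λ, χ, φ, σ, ζ (8 so far).
One step further: η (9 so far).
No other element is forced above δ by the given relations, so the count is 9.

9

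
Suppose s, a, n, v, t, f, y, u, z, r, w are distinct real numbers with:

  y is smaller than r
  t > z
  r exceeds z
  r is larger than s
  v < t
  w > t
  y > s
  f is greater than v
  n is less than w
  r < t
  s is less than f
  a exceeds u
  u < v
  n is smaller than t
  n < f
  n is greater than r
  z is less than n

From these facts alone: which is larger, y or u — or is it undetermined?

Following every chain through y: above y we get r, n, f, t, w; below y we get s.
u is not reached, and no chain runs the other way from u to y.
So the given relations leave the order of y and u undetermined.

undetermined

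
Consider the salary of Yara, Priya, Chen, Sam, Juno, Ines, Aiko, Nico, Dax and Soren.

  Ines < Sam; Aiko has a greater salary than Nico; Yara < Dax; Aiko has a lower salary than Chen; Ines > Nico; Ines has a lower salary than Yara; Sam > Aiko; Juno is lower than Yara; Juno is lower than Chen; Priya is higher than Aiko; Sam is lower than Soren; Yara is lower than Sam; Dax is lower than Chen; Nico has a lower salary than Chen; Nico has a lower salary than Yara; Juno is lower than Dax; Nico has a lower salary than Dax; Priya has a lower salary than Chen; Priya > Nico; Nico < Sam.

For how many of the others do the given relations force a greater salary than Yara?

4

From Yara the given relations immediately reach Sam, Dax.
From those, Soren, Chen — 4 in total.
No other element is forced above Yara by the given relations, so the count is 4.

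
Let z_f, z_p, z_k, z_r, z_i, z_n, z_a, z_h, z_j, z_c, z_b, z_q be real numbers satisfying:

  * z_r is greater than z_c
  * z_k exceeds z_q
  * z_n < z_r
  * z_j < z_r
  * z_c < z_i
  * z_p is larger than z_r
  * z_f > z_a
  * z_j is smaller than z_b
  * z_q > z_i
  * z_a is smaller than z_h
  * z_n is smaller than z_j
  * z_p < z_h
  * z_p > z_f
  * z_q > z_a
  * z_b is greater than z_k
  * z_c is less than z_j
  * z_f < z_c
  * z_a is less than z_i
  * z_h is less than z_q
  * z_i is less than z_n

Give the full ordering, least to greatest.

The consecutive links are each given: z_a < z_f; z_f < z_c; z_c < z_i; z_i < z_n; z_n < z_j; z_j < z_r; z_r < z_p; z_p < z_h; z_h < z_q; z_q < z_k; z_k < z_b.

z_a < z_f < z_c < z_i < z_n < z_j < z_r < z_p < z_h < z_q < z_k < z_b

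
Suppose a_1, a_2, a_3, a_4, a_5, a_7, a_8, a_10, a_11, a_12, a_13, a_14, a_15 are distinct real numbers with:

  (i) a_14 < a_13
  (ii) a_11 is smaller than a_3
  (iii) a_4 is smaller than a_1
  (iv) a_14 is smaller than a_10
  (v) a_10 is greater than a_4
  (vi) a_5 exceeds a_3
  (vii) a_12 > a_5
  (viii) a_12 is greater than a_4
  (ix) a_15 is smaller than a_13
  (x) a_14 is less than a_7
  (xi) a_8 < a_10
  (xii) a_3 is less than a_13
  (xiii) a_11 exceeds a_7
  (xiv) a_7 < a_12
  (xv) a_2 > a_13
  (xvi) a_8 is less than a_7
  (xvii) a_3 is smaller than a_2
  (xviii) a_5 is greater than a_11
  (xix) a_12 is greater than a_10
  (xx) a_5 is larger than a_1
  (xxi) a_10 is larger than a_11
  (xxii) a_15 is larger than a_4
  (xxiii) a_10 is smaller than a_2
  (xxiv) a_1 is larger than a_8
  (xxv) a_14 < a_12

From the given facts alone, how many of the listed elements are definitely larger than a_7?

The elements the relations force above a_7 are a_11, a_3, a_10, a_13, a_5, a_2, a_12 — no chain reaches any other.
That is 7.

7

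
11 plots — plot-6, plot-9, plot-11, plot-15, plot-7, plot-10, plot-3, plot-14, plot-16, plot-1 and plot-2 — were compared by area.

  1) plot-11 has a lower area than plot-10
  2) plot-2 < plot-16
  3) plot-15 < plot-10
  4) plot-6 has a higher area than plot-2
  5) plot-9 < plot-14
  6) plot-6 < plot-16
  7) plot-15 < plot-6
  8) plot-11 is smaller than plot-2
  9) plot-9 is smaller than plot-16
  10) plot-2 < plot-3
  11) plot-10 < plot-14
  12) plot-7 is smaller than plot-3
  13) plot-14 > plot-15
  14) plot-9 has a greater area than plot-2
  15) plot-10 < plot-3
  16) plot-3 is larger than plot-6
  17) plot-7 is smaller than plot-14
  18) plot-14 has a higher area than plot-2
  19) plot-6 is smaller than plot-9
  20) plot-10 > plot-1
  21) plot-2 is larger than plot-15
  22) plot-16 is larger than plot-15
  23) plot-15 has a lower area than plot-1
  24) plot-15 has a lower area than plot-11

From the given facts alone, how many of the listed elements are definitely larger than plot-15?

9

The elements the relations force above plot-15 are plot-1, plot-11, plot-10, plot-2, plot-6, plot-9, plot-16, plot-14, plot-3 — no chain reaches any other.
That is 9.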